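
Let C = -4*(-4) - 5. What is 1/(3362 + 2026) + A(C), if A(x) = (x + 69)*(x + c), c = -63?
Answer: -22414079/5388 ≈ -4160.0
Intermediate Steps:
C = 11 (C = 16 - 5 = 11)
A(x) = (-63 + x)*(69 + x) (A(x) = (x + 69)*(x - 63) = (69 + x)*(-63 + x) = (-63 + x)*(69 + x))
1/(3362 + 2026) + A(C) = 1/(3362 + 2026) + (-4347 + 11**2 + 6*11) = 1/5388 + (-4347 + 121 + 66) = 1/5388 - 4160 = -22414079/5388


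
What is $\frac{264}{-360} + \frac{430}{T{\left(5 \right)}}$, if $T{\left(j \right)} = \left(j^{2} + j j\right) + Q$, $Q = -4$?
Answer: $\frac{2972}{345} \approx 8.6145$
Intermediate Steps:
$T{\left(j \right)} = -4 + 2 j^{2}$ ($T{\left(j \right)} = \left(j^{2} + j j\right) - 4 = \left(j^{2} + j^{2}\right) - 4 = 2 j^{2} - 4 = -4 + 2 j^{2}$)
$\frac{264}{-360} + \frac{430}{T{\left(5 \right)}} = \frac{264}{-360} + \frac{430}{-4 + 2 \cdot 5^{2}} = 264 \left(- \frac{1}{360}\right) + \frac{430}{-4 + 2 \cdot 25} = - \frac{11}{15} + \frac{430}{-4 + 50} = - \frac{11}{15} + \frac{430}{46} = - \frac{11}{15} + 430 \cdot \frac{1}{46} = - \frac{11}{15} + \frac{215}{23} = \frac{2972}{345}$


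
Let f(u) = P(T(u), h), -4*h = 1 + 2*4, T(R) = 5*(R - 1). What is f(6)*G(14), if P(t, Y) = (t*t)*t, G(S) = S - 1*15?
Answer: -15625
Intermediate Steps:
T(R) = -5 + 5*R (T(R) = 5*(-1 + R) = -5 + 5*R)
h = -9/4 (h = -(1 + 2*4)/4 = -(1 + 8)/4 = -¼*9 = -9/4 ≈ -2.2500)
G(S) = -15 + S (G(S) = S - 15 = -15 + S)
P(t, Y) = t³ (P(t, Y) = t²*t = t³)
f(u) = (-5 + 5*u)³
f(6)*G(14) = (125*(-1 + 6)³)*(-15 + 14) = (125*5³)*(-1) = (125*125)*(-1) = 15625*(-1) = -15625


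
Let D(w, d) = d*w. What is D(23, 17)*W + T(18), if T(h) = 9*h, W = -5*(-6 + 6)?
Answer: 162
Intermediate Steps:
W = 0 (W = -5*0 = 0)
D(23, 17)*W + T(18) = (17*23)*0 + 9*18 = 391*0 + 162 = 0 + 162 = 162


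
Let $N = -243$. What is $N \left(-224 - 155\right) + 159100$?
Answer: $251197$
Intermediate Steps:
$N \left(-224 - 155\right) + 159100 = - 243 \left(-224 - 155\right) + 159100 = \left(-243\right) \left(-379\right) + 159100 = 92097 + 159100 = 251197$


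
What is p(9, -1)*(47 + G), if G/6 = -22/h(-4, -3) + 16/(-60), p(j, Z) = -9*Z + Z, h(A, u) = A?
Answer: 3136/5 ≈ 627.20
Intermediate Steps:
p(j, Z) = -8*Z
G = 157/5 (G = 6*(-22/(-4) + 16/(-60)) = 6*(-22*(-1/4) + 16*(-1/60)) = 6*(11/2 - 4/15) = 6*(157/30) = 157/5 ≈ 31.400)
p(9, -1)*(47 + G) = (-8*(-1))*(47 + 157/5) = 8*(392/5) = 3136/5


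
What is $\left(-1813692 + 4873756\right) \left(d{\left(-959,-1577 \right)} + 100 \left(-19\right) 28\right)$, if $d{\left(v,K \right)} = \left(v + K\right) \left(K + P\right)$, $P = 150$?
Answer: $10911184523008$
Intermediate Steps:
$d{\left(v,K \right)} = \left(150 + K\right) \left(K + v\right)$ ($d{\left(v,K \right)} = \left(v + K\right) \left(K + 150\right) = \left(K + v\right) \left(150 + K\right) = \left(150 + K\right) \left(K + v\right)$)
$\left(-1813692 + 4873756\right) \left(d{\left(-959,-1577 \right)} + 100 \left(-19\right) 28\right) = \left(-1813692 + 4873756\right) \left(\left(\left(-1577\right)^{2} + 150 \left(-1577\right) + 150 \left(-959\right) - -1512343\right) + 100 \left(-19\right) 28\right) = 3060064 \left(\left(2486929 - 236550 - 143850 + 1512343\right) - 53200\right) = 3060064 \left(3618872 - 53200\right) = 3060064 \cdot 3565672 = 10911184523008$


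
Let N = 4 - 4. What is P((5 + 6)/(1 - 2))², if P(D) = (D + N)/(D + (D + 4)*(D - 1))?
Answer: 121/5329 ≈ 0.022706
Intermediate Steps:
N = 0
P(D) = D/(D + (-1 + D)*(4 + D)) (P(D) = (D + 0)/(D + (D + 4)*(D - 1)) = D/(D + (4 + D)*(-1 + D)) = D/(D + (-1 + D)*(4 + D)))
P((5 + 6)/(1 - 2))² = (((5 + 6)/(1 - 2))/(-4 + ((5 + 6)/(1 - 2))² + 4*((5 + 6)/(1 - 2))))² = ((11/(-1))/(-4 + (11/(-1))² + 4*(11/(-1))))² = ((11*(-1))/(-4 + (11*(-1))² + 4*(11*(-1))))² = (-11/(-4 + (-11)² + 4*(-11)))² = (-11/(-4 + 121 - 44))² = (-11/73)² = 121/5329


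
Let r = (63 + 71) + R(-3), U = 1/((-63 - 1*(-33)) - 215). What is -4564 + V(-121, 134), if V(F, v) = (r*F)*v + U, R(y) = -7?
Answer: -505616791/245 ≈ -2.0637e+6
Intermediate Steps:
U = -1/245 (U = 1/((-63 + 33) - 215) = 1/(-30 - 215) = 1/(-245) = -1/245 ≈ -0.0040816)
r = 127 (r = (63 + 71) - 7 = 134 - 7 = 127)
V(F, v) = -1/245 + 127*F*v (V(F, v) = (127*F)*v - 1/245 = 127*F*v - 1/245 = -1/245 + 127*F*v)
-4564 + V(-121, 134) = -4564 + (-1/245 + 127*(-121)*134) = -4564 + (-1/245 - 2059178) = -4564 - 504498611/245 = -505616791/245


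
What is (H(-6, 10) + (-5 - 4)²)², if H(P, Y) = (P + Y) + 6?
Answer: 8281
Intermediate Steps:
H(P, Y) = 6 + P + Y
(H(-6, 10) + (-5 - 4)²)² = ((6 - 6 + 10) + (-5 - 4)²)² = (10 + (-9)²)² = (10 + 81)² = 91² = 8281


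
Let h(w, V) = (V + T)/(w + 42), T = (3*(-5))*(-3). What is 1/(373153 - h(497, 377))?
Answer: 539/201129045 ≈ 2.6799e-6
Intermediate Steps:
T = 45 (T = -15*(-3) = 45)
h(w, V) = (45 + V)/(42 + w) (h(w, V) = (V + 45)/(w + 42) = (45 + V)/(42 + w))
1/(373153 - h(497, 377)) = 1/(373153 - (45 + 377)/(42 + 497)) = 1/(373153 - 422/539) = 1/(201129045/539) = 539/201129045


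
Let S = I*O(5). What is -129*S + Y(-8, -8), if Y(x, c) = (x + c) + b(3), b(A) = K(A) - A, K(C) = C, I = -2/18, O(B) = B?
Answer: 167/3 ≈ 55.667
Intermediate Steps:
I = -⅑ (I = -2*1/18 = -⅑ ≈ -0.11111)
b(A) = 0 (b(A) = A - A = 0)
Y(x, c) = c + x (Y(x, c) = (x + c) + 0 = (c + x) + 0 = c + x)
S = -5/9 (S = -⅑*5 = -5/9 ≈ -0.55556)
-129*S + Y(-8, -8) = -129*(-5/9) + (-8 - 8) = 215/3 - 16 = 167/3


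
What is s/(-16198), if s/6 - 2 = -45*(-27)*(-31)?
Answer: 112989/8099 ≈ 13.951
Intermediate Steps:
s = -225978 (s = 12 + 6*(-45*(-27)*(-31)) = 12 + 6*(1215*(-31)) = 12 + 6*(-37665) = 12 - 225990 = -225978)
s/(-16198) = -225978/(-16198) = -225978*(-1/16198) = 112989/8099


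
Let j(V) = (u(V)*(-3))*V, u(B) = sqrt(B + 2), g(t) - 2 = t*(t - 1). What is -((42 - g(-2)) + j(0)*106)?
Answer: -34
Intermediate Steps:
g(t) = 2 + t*(-1 + t) (g(t) = 2 + t*(t - 1) = 2 + t*(-1 + t))
u(B) = sqrt(2 + B)
j(V) = -3*V*sqrt(2 + V) (j(V) = (sqrt(2 + V)*(-3))*V = (-3*sqrt(2 + V))*V = -3*V*sqrt(2 + V))
-((42 - g(-2)) + j(0)*106) = -((42 - (2 + (-2)**2 - 1*(-2))) - 3*0*sqrt(2 + 0)*106) = -((42 - (2 + 4 + 2)) - 3*0*sqrt(2)*106) = -((42 - 1*8) + 0*106) = -((42 - 8) + 0) = -(34 + 0) = -1*34 = -34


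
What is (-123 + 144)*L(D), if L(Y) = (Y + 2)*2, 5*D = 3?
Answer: 546/5 ≈ 109.20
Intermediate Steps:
D = ⅗ (D = (⅕)*3 = ⅗ ≈ 0.60000)
L(Y) = 4 + 2*Y (L(Y) = (2 + Y)*2 = 4 + 2*Y)
(-123 + 144)*L(D) = (-123 + 144)*(4 + 2*(⅗)) = 21*(4 + 6/5) = 21*(26/5) = 546/5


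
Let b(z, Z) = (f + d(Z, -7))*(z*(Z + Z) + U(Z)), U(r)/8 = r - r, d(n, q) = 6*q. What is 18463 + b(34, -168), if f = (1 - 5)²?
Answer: 315487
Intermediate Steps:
U(r) = 0 (U(r) = 8*(r - r) = 8*0 = 0)
f = 16 (f = (-4)² = 16)
b(z, Z) = -52*Z*z (b(z, Z) = (16 + 6*(-7))*(z*(Z + Z) + 0) = (16 - 42)*(z*(2*Z) + 0) = -26*(2*Z*z + 0) = -52*Z*z)
18463 + b(34, -168) = 18463 - 52*(-168)*34 = 18463 + 297024 = 315487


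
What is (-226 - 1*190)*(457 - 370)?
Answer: -36192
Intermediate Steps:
(-226 - 1*190)*(457 - 370) = (-226 - 190)*87 = -416*87 = -36192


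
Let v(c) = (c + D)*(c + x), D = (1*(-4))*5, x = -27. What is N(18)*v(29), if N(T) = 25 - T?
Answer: 126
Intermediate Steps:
D = -20 (D = -4*5 = -20)
v(c) = (-27 + c)*(-20 + c) (v(c) = (c - 20)*(c - 27) = (-20 + c)*(-27 + c) = (-27 + c)*(-20 + c))
N(18)*v(29) = (25 - 1*18)*(540 + 29² - 47*29) = (25 - 18)*(540 + 841 - 1363) = 7*18 = 126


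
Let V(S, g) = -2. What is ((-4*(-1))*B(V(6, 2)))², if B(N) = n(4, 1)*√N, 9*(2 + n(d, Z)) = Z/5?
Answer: -253472/2025 ≈ -125.17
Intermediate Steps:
n(d, Z) = -2 + Z/45 (n(d, Z) = -2 + (Z/5)/9 = -2 + Z/45)
B(N) = -89*√N/45 (B(N) = (-2 + (1/45)*1)*√N = (-2 + 1/45)*√N = -89*√N/45)
((-4*(-1))*B(V(6, 2)))² = ((-4*(-1))*(-89*I*√2/45))² = (4*(-89*I*√2/45))² = (-356*I*√2/45)² = -253472/2025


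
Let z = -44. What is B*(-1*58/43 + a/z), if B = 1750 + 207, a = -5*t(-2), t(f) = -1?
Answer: -5415019/1892 ≈ -2862.1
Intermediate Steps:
a = 5 (a = -5*(-1) = 5)
B = 1957
B*(-1*58/43 + a/z) = 1957*(-1*58/43 + 5/(-44)) = 1957*(-58*1/43 + 5*(-1/44)) = 1957*(-58/43 - 5/44) = 1957*(-2767/1892) = -5415019/1892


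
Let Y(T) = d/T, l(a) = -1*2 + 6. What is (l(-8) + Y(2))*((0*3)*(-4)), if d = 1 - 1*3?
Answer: 0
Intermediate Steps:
d = -2 (d = 1 - 3 = -2)
l(a) = 4 (l(a) = -2 + 6 = 4)
Y(T) = -2/T
(l(-8) + Y(2))*((0*3)*(-4)) = (4 - 2/2)*((0*3)*(-4)) = (4 - 2*1/2)*(0*(-4)) = (4 - 1)*0 = 3*0 = 0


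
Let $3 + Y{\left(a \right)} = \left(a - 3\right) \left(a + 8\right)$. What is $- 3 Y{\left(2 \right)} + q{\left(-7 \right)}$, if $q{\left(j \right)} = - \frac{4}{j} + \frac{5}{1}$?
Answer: $\frac{312}{7} \approx 44.571$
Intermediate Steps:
$Y{\left(a \right)} = -3 + \left(-3 + a\right) \left(8 + a\right)$ ($Y{\left(a \right)} = -3 + \left(a - 3\right) \left(a + 8\right) = -3 + \left(-3 + a\right) \left(8 + a\right)$)
$q{\left(j \right)} = 5 - \frac{4}{j}$ ($q{\left(j \right)} = - \frac{4}{j} + 5 \cdot 1 = - \frac{4}{j} + 5 = 5 - \frac{4}{j}$)
$- 3 Y{\left(2 \right)} + q{\left(-7 \right)} = - 3 \left(-27 + 2^{2} + 5 \cdot 2\right) + \left(5 - \frac{4}{-7}\right) = - 3 \left(-27 + 4 + 10\right) + \left(5 - - \frac{4}{7}\right) = \left(-3\right) \left(-13\right) + \left(5 + \frac{4}{7}\right) = 39 + \frac{39}{7} = \frac{312}{7}$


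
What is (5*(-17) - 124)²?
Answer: 43681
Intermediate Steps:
(5*(-17) - 124)² = (-85 - 124)² = (-209)² = 43681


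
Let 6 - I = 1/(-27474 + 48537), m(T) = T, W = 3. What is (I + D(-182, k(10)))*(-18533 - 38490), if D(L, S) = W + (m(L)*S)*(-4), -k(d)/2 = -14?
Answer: -24493531574434/21063 ≈ -1.1629e+9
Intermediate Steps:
k(d) = 28 (k(d) = -2*(-14) = 28)
D(L, S) = 3 - 4*L*S (D(L, S) = 3 + (L*S)*(-4) = 3 - 4*L*S)
I = 126377/21063 (I = 6 - 1/(-27474 + 48537) = 6 - 1/21063 = 126377/21063 ≈ 6.0000)
(I + D(-182, k(10)))*(-18533 - 38490) = (126377/21063 + (3 - 4*(-182)*28))*(-18533 - 38490) = (126377/21063 + (3 + 20384))*(-57023) = (126377/21063 + 20387)*(-57023) = (429537758/21063)*(-57023) = -24493531574434/21063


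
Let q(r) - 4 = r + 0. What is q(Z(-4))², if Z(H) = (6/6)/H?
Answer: 225/16 ≈ 14.063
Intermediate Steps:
Z(H) = 1/H (Z(H) = (6*(⅙))/H = 1/H)
q(r) = 4 + r (q(r) = 4 + (r + 0) = 4 + r)
q(Z(-4))² = (4 + 1/(-4))² = (4 - ¼)² = (15/4)² = 225/16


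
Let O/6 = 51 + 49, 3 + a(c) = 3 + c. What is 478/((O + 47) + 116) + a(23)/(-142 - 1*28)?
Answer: 63711/129710 ≈ 0.49118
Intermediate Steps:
a(c) = c (a(c) = -3 + (3 + c) = c)
O = 600 (O = 6*(51 + 49) = 6*100 = 600)
478/((O + 47) + 116) + a(23)/(-142 - 1*28) = 478/((600 + 47) + 116) + 23/(-142 - 1*28) = 478/(647 + 116) + 23/(-142 - 28) = 478/763 + 23/(-170) = 478*(1/763) + 23*(-1/170) = 478/763 - 23/170 = 63711/129710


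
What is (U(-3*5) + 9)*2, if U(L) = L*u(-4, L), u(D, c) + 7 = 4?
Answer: 108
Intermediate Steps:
u(D, c) = -3 (u(D, c) = -7 + 4 = -3)
U(L) = -3*L (U(L) = L*(-3) = -3*L)
(U(-3*5) + 9)*2 = (-(-9)*5 + 9)*2 = (-3*(-15) + 9)*2 = (45 + 9)*2 = 54*2 = 108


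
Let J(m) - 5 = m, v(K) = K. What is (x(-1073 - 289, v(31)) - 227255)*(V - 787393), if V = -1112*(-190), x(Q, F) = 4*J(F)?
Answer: 130841599543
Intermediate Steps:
J(m) = 5 + m
x(Q, F) = 20 + 4*F (x(Q, F) = 4*(5 + F) = 20 + 4*F)
V = 211280
(x(-1073 - 289, v(31)) - 227255)*(V - 787393) = ((20 + 4*31) - 227255)*(211280 - 787393) = ((20 + 124) - 227255)*(-576113) = (144 - 227255)*(-576113) = -227111*(-576113) = 130841599543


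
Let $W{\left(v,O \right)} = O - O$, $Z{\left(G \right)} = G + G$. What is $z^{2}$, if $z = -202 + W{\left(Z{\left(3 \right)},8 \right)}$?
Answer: $40804$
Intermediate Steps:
$Z{\left(G \right)} = 2 G$
$W{\left(v,O \right)} = 0$
$z = -202$ ($z = -202 + 0 = -202$)
$z^{2} = \left(-202\right)^{2} = 40804$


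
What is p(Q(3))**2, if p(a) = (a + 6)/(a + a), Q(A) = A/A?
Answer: 49/4 ≈ 12.250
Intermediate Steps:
Q(A) = 1
p(a) = (6 + a)/(2*a) (p(a) = (6 + a)/((2*a)) = (6 + a)*(1/(2*a)) = (6 + a)/(2*a))
p(Q(3))**2 = ((1/2)*(6 + 1)/1)**2 = ((1/2)*1*7)**2 = (7/2)**2 = 49/4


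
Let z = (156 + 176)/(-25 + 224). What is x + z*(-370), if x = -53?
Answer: -133387/199 ≈ -670.29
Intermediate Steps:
z = 332/199 ≈ 1.6683
x + z*(-370) = -53 + (332/199)*(-370) = -53 - 122840/199 = -133387/199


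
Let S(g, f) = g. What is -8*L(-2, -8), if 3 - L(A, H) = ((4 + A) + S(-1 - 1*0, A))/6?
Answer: -68/3 ≈ -22.667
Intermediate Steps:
L(A, H) = 5/2 - A/6 (L(A, H) = 3 - ((4 + A) + (-1 - 1*0))/6 = 3 - ((4 + A) + (-1 + 0))/6 = 3 - ((4 + A) - 1)/6 = 3 - (3 + A)/6 = 3 - (½ + A/6) = 3 + (-½ - A/6) = 5/2 - A/6)
-8*L(-2, -8) = -8*(5/2 - ⅙*(-2)) = -8*(5/2 + ⅓) = -8*17/6 = -68/3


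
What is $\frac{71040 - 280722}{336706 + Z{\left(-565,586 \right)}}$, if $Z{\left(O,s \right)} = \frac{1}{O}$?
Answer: $- \frac{39490110}{63412963} \approx -0.62275$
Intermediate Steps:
$\frac{71040 - 280722}{336706 + Z{\left(-565,586 \right)}} = \frac{71040 - 280722}{336706 + \frac{1}{-565}} = - \frac{209682}{336706 - \frac{1}{565}} = - \frac{209682}{\frac{190238889}{565}} = \left(-209682\right) \frac{565}{190238889} = - \frac{39490110}{63412963}$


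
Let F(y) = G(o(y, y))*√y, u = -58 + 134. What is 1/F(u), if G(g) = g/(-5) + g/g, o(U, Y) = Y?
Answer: -5*√19/2698 ≈ -0.0080780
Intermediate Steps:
G(g) = 1 - g/5 (G(g) = g*(-⅕) + 1 = -g/5 + 1 = 1 - g/5)
u = 76
F(y) = √y*(1 - y/5) (F(y) = (1 - y/5)*√y = √y*(1 - y/5))
1/F(u) = 1/(√76*(5 - 1*76)/5) = 1/((2*√19)*(5 - 76)/5) = 1/((⅕)*(2*√19)*(-71)) = 1/(-142*√19/5) = -5*√19/2698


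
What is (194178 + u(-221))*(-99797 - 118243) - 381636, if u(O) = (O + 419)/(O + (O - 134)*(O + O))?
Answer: -6634048211556804/156689 ≈ -4.2339e+10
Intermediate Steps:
u(O) = (419 + O)/(O + 2*O*(-134 + O)) (u(O) = (419 + O)/(O + (-134 + O)*(2*O)) = (419 + O)/(O + 2*O*(-134 + O)))
(194178 + u(-221))*(-99797 - 118243) - 381636 = (194178 + (419 - 221)/((-221)*(-267 + 2*(-221))))*(-99797 - 118243) - 381636 = (194178 - 1/221*198/(-267 - 442))*(-218040) - 381636 = (194178 - 1/221*198/(-709))*(-218040) - 381636 = (194178 - 1/221*(-1/709)*198)*(-218040) - 381636 = (194178 + 198/156689)*(-218040) - 381636 = (30425556840/156689)*(-218040) - 381636 = -6633988413393600/156689 - 381636 = -6634048211556804/156689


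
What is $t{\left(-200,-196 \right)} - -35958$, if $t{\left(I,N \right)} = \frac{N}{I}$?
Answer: $\frac{1797949}{50} \approx 35959.0$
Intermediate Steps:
$t{\left(-200,-196 \right)} - -35958 = - \frac{196}{-200} - -35958 = \left(-196\right) \left(- \frac{1}{200}\right) + 35958 = \frac{49}{50} + 35958 = \frac{1797949}{50}$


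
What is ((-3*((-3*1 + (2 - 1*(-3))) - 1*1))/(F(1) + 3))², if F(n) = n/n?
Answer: 9/16 ≈ 0.56250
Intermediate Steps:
F(n) = 1
((-3*((-3*1 + (2 - 1*(-3))) - 1*1))/(F(1) + 3))² = ((-3*((-3*1 + (2 - 1*(-3))) - 1*1))/(1 + 3))² = ((-3*((-3 + (2 + 3)) - 1))/4)² = ((-3*((-3 + 5) - 1))/4)² = ((-3*(2 - 1))/4)² = ((-3*1)/4)² = ((¼)*(-3))² = (-¾)² = 9/16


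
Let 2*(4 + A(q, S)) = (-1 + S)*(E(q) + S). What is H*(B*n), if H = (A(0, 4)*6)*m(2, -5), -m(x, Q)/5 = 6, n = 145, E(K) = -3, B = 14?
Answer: 913500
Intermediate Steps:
A(q, S) = -4 + (-1 + S)*(-3 + S)/2 (A(q, S) = -4 + ((-1 + S)*(-3 + S))/2 = -4 + (-1 + S)*(-3 + S)/2)
m(x, Q) = -30 (m(x, Q) = -5*6 = -30)
H = 450 (H = ((-5/2 + (½)*4² - 2*4)*6)*(-30) = ((-5/2 + (½)*16 - 8)*6)*(-30) = ((-5/2 + 8 - 8)*6)*(-30) = -5/2*6*(-30) = -15*(-30) = 450)
H*(B*n) = 450*(14*145) = 450*2030 = 913500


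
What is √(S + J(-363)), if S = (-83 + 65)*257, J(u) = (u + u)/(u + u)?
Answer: 5*I*√185 ≈ 68.007*I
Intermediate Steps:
J(u) = 1 (J(u) = (2*u)/((2*u)) = (2*u)*(1/(2*u)) = 1)
S = -4626 (S = -18*257 = -4626)
√(S + J(-363)) = √(-4626 + 1) = √(-4625) = 5*I*√185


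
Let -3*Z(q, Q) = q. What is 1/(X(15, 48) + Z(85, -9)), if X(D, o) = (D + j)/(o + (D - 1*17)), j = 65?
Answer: -69/1835 ≈ -0.037602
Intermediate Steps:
Z(q, Q) = -q/3
X(D, o) = (65 + D)/(-17 + D + o) (X(D, o) = (D + 65)/(o + (D - 1*17)) = (65 + D)/(o + (D - 17)) = (65 + D)/(o + (-17 + D)) = (65 + D)/(-17 + D + o))
1/(X(15, 48) + Z(85, -9)) = 1/((65 + 15)/(-17 + 15 + 48) - ⅓*85) = 1/(80/46 - 85/3) = 1/((1/46)*80 - 85/3) = 1/(40/23 - 85/3) = 1/(-1835/69) = -69/1835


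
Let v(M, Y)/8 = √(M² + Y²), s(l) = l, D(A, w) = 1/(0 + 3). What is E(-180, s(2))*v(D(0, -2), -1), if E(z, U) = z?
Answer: -480*√10 ≈ -1517.9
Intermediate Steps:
D(A, w) = ⅓ (D(A, w) = 1/3 = ⅓)
v(M, Y) = 8*√(M² + Y²)
E(-180, s(2))*v(D(0, -2), -1) = -1440*√((⅓)² + (-1)²) = -1440*√(⅑ + 1) = -1440*√(10/9) = -1440*√10/3 = -480*√10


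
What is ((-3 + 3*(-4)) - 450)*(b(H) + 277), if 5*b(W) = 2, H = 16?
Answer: -128991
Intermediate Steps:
b(W) = ⅖ (b(W) = (⅕)*2 = ⅖)
((-3 + 3*(-4)) - 450)*(b(H) + 277) = ((-3 + 3*(-4)) - 450)*(⅖ + 277) = ((-3 - 12) - 450)*(1387/5) = (-15 - 450)*(1387/5) = -465*1387/5 = -128991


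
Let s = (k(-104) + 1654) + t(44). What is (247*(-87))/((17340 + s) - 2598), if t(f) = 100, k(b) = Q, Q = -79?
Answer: -21489/16417 ≈ -1.3089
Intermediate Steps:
k(b) = -79
s = 1675 (s = (-79 + 1654) + 100 = 1575 + 100 = 1675)
(247*(-87))/((17340 + s) - 2598) = (247*(-87))/((17340 + 1675) - 2598) = -21489/(19015 - 2598) = -21489/16417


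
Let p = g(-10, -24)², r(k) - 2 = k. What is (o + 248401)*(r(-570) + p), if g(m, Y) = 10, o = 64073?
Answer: -146237832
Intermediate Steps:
r(k) = 2 + k
p = 100 (p = 10² = 100)
(o + 248401)*(r(-570) + p) = (64073 + 248401)*((2 - 570) + 100) = 312474*(-568 + 100) = 312474*(-468) = -146237832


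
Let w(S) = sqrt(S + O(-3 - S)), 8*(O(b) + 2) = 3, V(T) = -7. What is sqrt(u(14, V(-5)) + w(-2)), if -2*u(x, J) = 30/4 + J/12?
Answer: sqrt(-498 + 36*I*sqrt(58))/12 ≈ 0.4947 + 1.9243*I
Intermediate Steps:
O(b) = -13/8 (O(b) = -2 + (1/8)*3 = -2 + 3/8 = -13/8)
w(S) = sqrt(-13/8 + S) (w(S) = sqrt(S - 13/8) = sqrt(-13/8 + S))
u(x, J) = -15/4 - J/24 (u(x, J) = -(30/4 + J/12)/2 = -(30*(1/4) + J*(1/12))/2 = -(15/2 + J/12)/2 = -15/4 - J/24)
sqrt(u(14, V(-5)) + w(-2)) = sqrt((-15/4 - 1/24*(-7)) + sqrt(-26 + 16*(-2))/4) = sqrt((-15/4 + 7/24) + sqrt(-26 - 32)/4) = sqrt(-83/24 + sqrt(-58)/4) = sqrt(-83/24 + (I*sqrt(58))/4) = sqrt(-83/24 + I*sqrt(58)/4)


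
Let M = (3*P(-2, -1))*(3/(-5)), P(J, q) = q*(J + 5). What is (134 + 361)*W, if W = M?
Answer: 2673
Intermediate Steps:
P(J, q) = q*(5 + J)
M = 27/5 (M = (3*(-(5 - 2)))*(3/(-5)) = (3*(-1*3))*(3*(-⅕)) = (3*(-3))*(-⅗) = -9*(-⅗) = 27/5 ≈ 5.4000)
W = 27/5 ≈ 5.4000
(134 + 361)*W = (134 + 361)*(27/5) = 495*(27/5) = 2673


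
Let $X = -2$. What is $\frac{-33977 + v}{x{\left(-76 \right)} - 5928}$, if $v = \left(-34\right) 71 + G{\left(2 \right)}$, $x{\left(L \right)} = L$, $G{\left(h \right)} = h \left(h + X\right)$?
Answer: $\frac{36391}{6004} \approx 6.0611$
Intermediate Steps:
$G{\left(h \right)} = h \left(-2 + h\right)$ ($G{\left(h \right)} = h \left(h - 2\right) = h \left(-2 + h\right)$)
$v = -2414$ ($v = \left(-34\right) 71 + 2 \left(-2 + 2\right) = -2414 + 2 \cdot 0 = -2414 + 0 = -2414$)
$\frac{-33977 + v}{x{\left(-76 \right)} - 5928} = \frac{-33977 - 2414}{-76 - 5928} = - \frac{36391}{-6004} = \left(-36391\right) \left(- \frac{1}{6004}\right) = \frac{36391}{6004}$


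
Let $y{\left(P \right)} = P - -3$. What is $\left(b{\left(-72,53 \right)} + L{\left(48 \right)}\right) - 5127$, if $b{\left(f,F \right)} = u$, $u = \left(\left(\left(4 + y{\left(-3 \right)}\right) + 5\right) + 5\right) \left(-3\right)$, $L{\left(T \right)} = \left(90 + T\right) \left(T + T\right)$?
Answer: $8079$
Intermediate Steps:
$y{\left(P \right)} = 3 + P$ ($y{\left(P \right)} = P + 3 = 3 + P$)
$L{\left(T \right)} = 2 T \left(90 + T\right)$ ($L{\left(T \right)} = \left(90 + T\right) 2 T = 2 T \left(90 + T\right)$)
$u = -42$ ($u = \left(\left(\left(4 + \left(3 - 3\right)\right) + 5\right) + 5\right) \left(-3\right) = \left(\left(\left(4 + 0\right) + 5\right) + 5\right) \left(-3\right) = \left(\left(4 + 5\right) + 5\right) \left(-3\right) = \left(9 + 5\right) \left(-3\right) = 14 \left(-3\right) = -42$)
$b{\left(f,F \right)} = -42$
$\left(b{\left(-72,53 \right)} + L{\left(48 \right)}\right) - 5127 = \left(-42 + 2 \cdot 48 \left(90 + 48\right)\right) - 5127 = \left(-42 + 2 \cdot 48 \cdot 138\right) - 5127 = \left(-42 + 13248\right) - 5127 = 13206 - 5127 = 8079$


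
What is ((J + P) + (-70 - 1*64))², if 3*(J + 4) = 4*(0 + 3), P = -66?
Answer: 40000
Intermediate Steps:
J = 0 (J = -4 + (4*(0 + 3))/3 = -4 + (4*3)/3 = -4 + (⅓)*12 = -4 + 4 = 0)
((J + P) + (-70 - 1*64))² = ((0 - 66) + (-70 - 1*64))² = (-66 + (-70 - 64))² = (-66 - 134)² = (-200)² = 40000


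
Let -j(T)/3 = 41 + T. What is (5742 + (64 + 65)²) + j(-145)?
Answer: 22695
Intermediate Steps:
j(T) = -123 - 3*T (j(T) = -3*(41 + T) = -123 - 3*T)
(5742 + (64 + 65)²) + j(-145) = (5742 + (64 + 65)²) + (-123 - 3*(-145)) = (5742 + 129²) + (-123 + 435) = (5742 + 16641) + 312 = 22383 + 312 = 22695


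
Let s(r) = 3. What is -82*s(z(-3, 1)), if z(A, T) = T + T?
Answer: -246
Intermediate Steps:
z(A, T) = 2*T
-82*s(z(-3, 1)) = -82*3 = -246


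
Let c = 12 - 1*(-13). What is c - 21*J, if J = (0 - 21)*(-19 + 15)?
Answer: -1739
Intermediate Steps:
c = 25 (c = 12 + 13 = 25)
J = 84 (J = -21*(-4) = 84)
c - 21*J = 25 - 21*84 = 25 - 1764 = -1739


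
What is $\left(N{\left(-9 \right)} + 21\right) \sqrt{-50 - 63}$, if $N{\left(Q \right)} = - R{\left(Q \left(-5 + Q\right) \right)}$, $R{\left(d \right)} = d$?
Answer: $- 105 i \sqrt{113} \approx - 1116.2 i$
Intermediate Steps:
$N{\left(Q \right)} = - Q \left(-5 + Q\right)$
$\left(N{\left(-9 \right)} + 21\right) \sqrt{-50 - 63} = \left(- 9 \left(5 - -9\right) + 21\right) \sqrt{-50 - 63} = \left(- 9 \left(5 + 9\right) + 21\right) \sqrt{-113} = \left(\left(-9\right) 14 + 21\right) i \sqrt{113} = \left(-126 + 21\right) i \sqrt{113} = - 105 i \sqrt{113}$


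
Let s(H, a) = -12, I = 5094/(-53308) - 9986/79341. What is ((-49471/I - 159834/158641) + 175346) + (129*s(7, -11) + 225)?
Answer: 29523813470354540993/74283389823811 ≈ 3.9745e+5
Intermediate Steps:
I = -468248371/2114755014 (I = 5094*(-1/53308) - 9986*1/79341 = -2547/26654 - 9986/79341 = -468248371/2114755014 ≈ -0.22142)
((-49471/I - 159834/158641) + 175346) + (129*s(7, -11) + 225) = ((-49471/(-468248371/2114755014) - 159834/158641) + 175346) + (129*(-12) + 225) = ((-49471*(-2114755014/468248371) - 159834*1/158641) + 175346) + (-1548 + 225) = ((104619045297594/468248371 - 159834/158641) + 175346) - 1323 = (16596795123045479340/74283389823811 + 175346) - 1323 = 29622090395091442946/74283389823811 - 1323 = 29523813470354540993/74283389823811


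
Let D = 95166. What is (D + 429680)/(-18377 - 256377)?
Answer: -262423/137377 ≈ -1.9102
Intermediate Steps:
(D + 429680)/(-18377 - 256377) = (95166 + 429680)/(-18377 - 256377) = 524846/(-274754) = 524846*(-1/274754) = -262423/137377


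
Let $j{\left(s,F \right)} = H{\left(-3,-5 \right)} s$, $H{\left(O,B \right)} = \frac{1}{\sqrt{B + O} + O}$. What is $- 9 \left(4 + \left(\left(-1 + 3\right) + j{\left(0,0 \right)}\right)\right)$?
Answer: $-54$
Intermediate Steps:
$H{\left(O,B \right)} = \frac{1}{O + \sqrt{B + O}}$
$j{\left(s,F \right)} = \frac{s}{-3 + 2 i \sqrt{2}}$ ($j{\left(s,F \right)} = \frac{s}{-3 + \sqrt{-5 - 3}} = \frac{s}{-3 + \sqrt{-8}} = \frac{s}{-3 + 2 i \sqrt{2}}$)
$- 9 \left(4 + \left(\left(-1 + 3\right) + j{\left(0,0 \right)}\right)\right) = - 9 \left(4 + \left(\left(-1 + 3\right) - \frac{2}{17} i 0 \sqrt{2}\right)\right) = - 9 \left(4 + \left(2 + \left(0 + 0\right)\right)\right) = - 9 \left(4 + \left(2 + 0\right)\right) = - 9 \left(4 + 2\right) = \left(-9\right) 6 = -54$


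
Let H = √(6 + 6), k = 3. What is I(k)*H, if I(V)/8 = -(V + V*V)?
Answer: -192*√3 ≈ -332.55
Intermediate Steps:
I(V) = -8*V - 8*V² (I(V) = 8*(-(V + V*V)) = 8*(-(V + V²)) = 8*(-V - V²) = -8*V - 8*V²)
H = 2*√3 (H = √12 = 2*√3 ≈ 3.4641)
I(k)*H = (-8*3*(1 + 3))*(2*√3) = (-8*3*4)*(2*√3) = -192*√3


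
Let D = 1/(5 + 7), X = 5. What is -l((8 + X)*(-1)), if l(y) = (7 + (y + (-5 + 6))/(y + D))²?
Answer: -1510441/24025 ≈ -62.870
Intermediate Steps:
D = 1/12 ≈ 0.083333
l(y) = (7 + (1 + y)/(1/12 + y))² (l(y) = (7 + (y + (-5 + 6))/(y + 1/12))² = (7 + (y + 1)/(1/12 + y))² = (7 + (1 + y)/(1/12 + y))²)
-l((8 + X)*(-1)) = -(19 + 96*((8 + 5)*(-1)))²/(1 + 12*((8 + 5)*(-1)))² = -(19 + 96*(13*(-1)))²/(1 + 12*(13*(-1)))² = -(19 + 96*(-13))²/(1 + 12*(-13))² = -(19 - 1248)²/(1 - 156)² = -(-1229)²/(-155)² = -1510441/24025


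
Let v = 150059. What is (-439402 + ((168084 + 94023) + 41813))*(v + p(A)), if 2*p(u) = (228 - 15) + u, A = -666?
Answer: -20299606765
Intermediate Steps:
p(u) = 213/2 + u/2 (p(u) = ((228 - 15) + u)/2 = (213 + u)/2 = 213/2 + u/2)
(-439402 + ((168084 + 94023) + 41813))*(v + p(A)) = (-439402 + ((168084 + 94023) + 41813))*(150059 + (213/2 + (½)*(-666))) = (-439402 + (262107 + 41813))*(150059 + (213/2 - 333)) = (-439402 + 303920)*(150059 - 453/2) = -135482*299665/2 = -20299606765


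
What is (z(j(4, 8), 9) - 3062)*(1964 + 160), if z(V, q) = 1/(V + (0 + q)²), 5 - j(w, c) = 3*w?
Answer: -240635394/37 ≈ -6.5037e+6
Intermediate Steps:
j(w, c) = 5 - 3*w
z(V, q) = 1/(V + q²)
(z(j(4, 8), 9) - 3062)*(1964 + 160) = (1/((5 - 3*4) + 9²) - 3062)*(1964 + 160) = (1/((5 - 12) + 81) - 3062)*2124 = (1/(-7 + 81) - 3062)*2124 = (1/74 - 3062)*2124 = -226587/74*2124 = -240635394/37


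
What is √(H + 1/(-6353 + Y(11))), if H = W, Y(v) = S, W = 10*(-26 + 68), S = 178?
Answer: √640594253/1235 ≈ 20.494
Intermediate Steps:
W = 420 (W = 10*42 = 420)
Y(v) = 178
H = 420
√(H + 1/(-6353 + Y(11))) = √(420 + 1/(-6353 + 178)) = √(420 + 1/(-6175)) = √(420 - 1/6175) = √(2593499/6175) = √640594253/1235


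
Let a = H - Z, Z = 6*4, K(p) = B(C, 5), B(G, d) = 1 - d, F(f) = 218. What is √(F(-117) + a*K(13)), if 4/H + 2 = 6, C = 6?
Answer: √310 ≈ 17.607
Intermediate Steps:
H = 1 (H = 4/(-2 + 6) = 4/4 = 4*(¼) = 1)
K(p) = -4 (K(p) = 1 - 1*5 = 1 - 5 = -4)
Z = 24
a = -23 (a = 1 - 1*24 = 1 - 24 = -23)
√(F(-117) + a*K(13)) = √(218 - 23*(-4)) = √(218 + 92) = √310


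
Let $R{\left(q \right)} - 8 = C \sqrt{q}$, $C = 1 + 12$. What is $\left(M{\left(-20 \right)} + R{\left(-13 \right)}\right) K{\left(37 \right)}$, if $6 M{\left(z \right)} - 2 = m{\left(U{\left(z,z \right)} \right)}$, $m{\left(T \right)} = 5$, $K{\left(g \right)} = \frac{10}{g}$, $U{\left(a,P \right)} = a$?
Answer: $\frac{275}{111} + \frac{130 i \sqrt{13}}{37} \approx 2.4775 + 12.668 i$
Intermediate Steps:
$C = 13$
$M{\left(z \right)} = \frac{7}{6}$ ($M{\left(z \right)} = \frac{1}{3} + \frac{1}{6} \cdot 5 = \frac{1}{3} + \frac{5}{6} = \frac{7}{6}$)
$R{\left(q \right)} = 8 + 13 \sqrt{q}$
$\left(M{\left(-20 \right)} + R{\left(-13 \right)}\right) K{\left(37 \right)} = \left(\frac{7}{6} + \left(8 + 13 \sqrt{-13}\right)\right) \frac{10}{37} = \left(\frac{7}{6} + \left(8 + 13 i \sqrt{13}\right)\right) 10 \cdot \frac{1}{37} = \left(\frac{7}{6} + \left(8 + 13 i \sqrt{13}\right)\right) \frac{10}{37} = \left(\frac{55}{6} + 13 i \sqrt{13}\right) \frac{10}{37} = \frac{275}{111} + \frac{130 i \sqrt{13}}{37}$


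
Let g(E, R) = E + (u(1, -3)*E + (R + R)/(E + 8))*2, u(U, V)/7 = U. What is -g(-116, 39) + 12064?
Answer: 124249/9 ≈ 13805.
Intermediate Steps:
u(U, V) = 7*U
g(E, R) = 15*E + 4*R/(8 + E) (g(E, R) = E + ((7*1)*E + (R + R)/(E + 8))*2 = E + (7*E + (2*R)/(8 + E))*2 = E + (7*E + 2*R/(8 + E))*2 = E + (14*E + 4*R/(8 + E)) = 15*E + 4*R/(8 + E))
-g(-116, 39) + 12064 = -(4*39 + 15*(-116)² + 120*(-116))/(8 - 116) + 12064 = -(156 + 15*13456 - 13920)/(-108) + 12064 = -(-1)*(156 + 201840 - 13920)/108 + 12064 = -(-1)*188076/108 + 12064 = -1*(-15673/9) + 12064 = 15673/9 + 12064 = 124249/9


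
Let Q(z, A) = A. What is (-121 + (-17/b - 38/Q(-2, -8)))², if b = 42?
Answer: 96020401/7056 ≈ 13608.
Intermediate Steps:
(-121 + (-17/b - 38/Q(-2, -8)))² = (-121 + (-17/42 - 38/(-8)))² = (-121 + (-17*1/42 - 38*(-⅛)))² = (-121 + (-17/42 + 19/4))² = (-121 + 365/84)² = (-9799/84)² = 96020401/7056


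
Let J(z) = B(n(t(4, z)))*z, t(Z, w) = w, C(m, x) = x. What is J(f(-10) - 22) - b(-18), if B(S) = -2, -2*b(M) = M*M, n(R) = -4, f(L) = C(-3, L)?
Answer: 226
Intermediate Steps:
f(L) = L
b(M) = -M**2/2 (b(M) = -M*M/2 = -M**2/2)
J(z) = -2*z
J(f(-10) - 22) - b(-18) = -2*(-10 - 22) - (-1)*(-18)**2/2 = -2*(-32) - (-1)*324/2 = 64 - 1*(-162) = 64 + 162 = 226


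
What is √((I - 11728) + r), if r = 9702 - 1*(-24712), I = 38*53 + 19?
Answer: √24719 ≈ 157.22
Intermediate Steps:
I = 2033 (I = 2014 + 19 = 2033)
r = 34414 (r = 9702 + 24712 = 34414)
√((I - 11728) + r) = √((2033 - 11728) + 34414) = √(-9695 + 34414) = √24719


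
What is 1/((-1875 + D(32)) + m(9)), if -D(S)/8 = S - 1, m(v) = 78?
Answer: -1/2045 ≈ -0.00048900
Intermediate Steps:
D(S) = 8 - 8*S (D(S) = -8*(S - 1) = -8*(-1 + S) = 8 - 8*S)
1/((-1875 + D(32)) + m(9)) = 1/((-1875 + (8 - 8*32)) + 78) = 1/((-1875 + (8 - 256)) + 78) = 1/((-1875 - 248) + 78) = 1/(-2123 + 78) = 1/(-2045) = -1/2045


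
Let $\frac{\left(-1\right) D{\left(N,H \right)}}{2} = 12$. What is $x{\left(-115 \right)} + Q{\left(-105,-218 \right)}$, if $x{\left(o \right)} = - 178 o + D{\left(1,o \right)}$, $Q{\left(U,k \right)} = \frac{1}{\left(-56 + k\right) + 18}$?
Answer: $\frac{5234175}{256} \approx 20446.0$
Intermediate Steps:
$D{\left(N,H \right)} = -24$ ($D{\left(N,H \right)} = \left(-2\right) 12 = -24$)
$Q{\left(U,k \right)} = \frac{1}{-38 + k}$
$x{\left(o \right)} = -24 - 178 o$ ($x{\left(o \right)} = - 178 o - 24 = -24 - 178 o$)
$x{\left(-115 \right)} + Q{\left(-105,-218 \right)} = \left(-24 - -20470\right) + \frac{1}{-38 - 218} = \left(-24 + 20470\right) + \frac{1}{-256} = 20446 - \frac{1}{256} = \frac{5234175}{256}$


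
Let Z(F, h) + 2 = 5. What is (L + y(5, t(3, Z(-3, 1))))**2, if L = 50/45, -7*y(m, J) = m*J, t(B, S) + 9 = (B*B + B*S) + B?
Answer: 220900/3969 ≈ 55.656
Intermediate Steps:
Z(F, h) = 3 (Z(F, h) = -2 + 5 = 3)
t(B, S) = -9 + B + B**2 + B*S (t(B, S) = -9 + ((B*B + B*S) + B) = -9 + ((B**2 + B*S) + B) = -9 + (B + B**2 + B*S) = -9 + B + B**2 + B*S)
y(m, J) = -J*m/7 (y(m, J) = -m*J/7 = -J*m/7)
L = 10/9 (L = 50*(1/45) = 10/9 ≈ 1.1111)
(L + y(5, t(3, Z(-3, 1))))**2 = (10/9 - 1/7*(-9 + 3 + 3**2 + 3*3)*5)**2 = (10/9 - 1/7*(-9 + 3 + 9 + 9)*5)**2 = (10/9 - 1/7*12*5)**2 = (10/9 - 60/7)**2 = (-470/63)**2 = 220900/3969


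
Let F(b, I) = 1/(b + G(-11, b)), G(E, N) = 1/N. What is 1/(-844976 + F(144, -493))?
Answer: -20737/17522267168 ≈ -1.1835e-6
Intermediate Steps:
F(b, I) = 1/(b + 1/b)
1/(-844976 + F(144, -493)) = 1/(-844976 + 144/(1 + 144²)) = 1/(-844976 + 144/(1 + 20736)) = 1/(-844976 + 144/20737) = 1/(-17522267168/20737) = -20737/17522267168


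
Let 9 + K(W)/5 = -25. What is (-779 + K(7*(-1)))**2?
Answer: 900601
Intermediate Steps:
K(W) = -170 (K(W) = -45 + 5*(-25) = -45 - 125 = -170)
(-779 + K(7*(-1)))**2 = (-779 - 170)**2 = (-949)**2 = 900601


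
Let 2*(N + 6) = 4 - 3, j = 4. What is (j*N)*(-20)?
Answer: 440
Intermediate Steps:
N = -11/2 (N = -6 + (4 - 3)/2 = -6 + (1/2)*1 = -6 + 1/2 = -11/2 ≈ -5.5000)
(j*N)*(-20) = (4*(-11/2))*(-20) = -22*(-20) = 440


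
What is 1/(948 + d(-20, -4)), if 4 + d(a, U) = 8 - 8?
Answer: 1/944 ≈ 0.0010593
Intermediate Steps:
d(a, U) = -4 (d(a, U) = -4 + (8 - 8) = -4 + 0 = -4)
1/(948 + d(-20, -4)) = 1/(948 - 4) = 1/944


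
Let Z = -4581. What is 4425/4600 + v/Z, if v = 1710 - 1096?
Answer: 697861/842904 ≈ 0.82792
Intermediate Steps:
v = 614
4425/4600 + v/Z = 4425/4600 + 614/(-4581) = 4425*(1/4600) + 614*(-1/4581) = 177/184 - 614/4581 = 697861/842904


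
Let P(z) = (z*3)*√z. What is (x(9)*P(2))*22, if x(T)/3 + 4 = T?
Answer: 1980*√2 ≈ 2800.1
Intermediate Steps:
x(T) = -12 + 3*T
P(z) = 3*z^(3/2) (P(z) = (3*z)*√z = 3*z^(3/2))
(x(9)*P(2))*22 = ((-12 + 3*9)*(3*2^(3/2)))*22 = ((-12 + 27)*(3*(2*√2)))*22 = (15*(6*√2))*22 = (90*√2)*22 = 1980*√2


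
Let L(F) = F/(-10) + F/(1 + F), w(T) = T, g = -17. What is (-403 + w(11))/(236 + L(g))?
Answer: -31360/19101 ≈ -1.6418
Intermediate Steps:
L(F) = -F/10 + F/(1 + F) (L(F) = F*(-1/10) + F/(1 + F) = -F/10 + F/(1 + F))
(-403 + w(11))/(236 + L(g)) = (-403 + 11)/(236 + (1/10)*(-17)*(9 - 1*(-17))/(1 - 17)) = -392/(236 + (1/10)*(-17)*(9 + 17)/(-16)) = -392/(236 + (1/10)*(-17)*(-1/16)*26) = -392/(236 + 221/80) = -392/19101/80 = -392*80/19101 = -31360/19101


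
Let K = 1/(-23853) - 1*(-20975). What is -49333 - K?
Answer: -1677056723/23853 ≈ -70308.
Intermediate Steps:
K = 500316674/23853 (K = -1/23853 + 20975 = 500316674/23853 ≈ 20975.)
-49333 - K = -49333 - 1*500316674/23853 = -49333 - 500316674/23853 = -1677056723/23853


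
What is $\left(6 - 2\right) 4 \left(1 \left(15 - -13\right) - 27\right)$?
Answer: $16$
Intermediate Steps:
$\left(6 - 2\right) 4 \left(1 \left(15 - -13\right) - 27\right) = 4 \cdot 4 \left(1 \left(15 + 13\right) - 27\right) = 16 \left(1 \cdot 28 - 27\right) = 16 \left(28 - 27\right) = 16 \cdot 1 = 16$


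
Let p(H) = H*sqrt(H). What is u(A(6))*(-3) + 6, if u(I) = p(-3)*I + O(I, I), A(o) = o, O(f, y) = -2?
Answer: 12 + 54*I*sqrt(3) ≈ 12.0 + 93.531*I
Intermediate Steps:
p(H) = H**(3/2)
u(I) = -2 - 3*I*I*sqrt(3) (u(I) = (-3)**(3/2)*I - 2 = (-3*I*sqrt(3))*I - 2 = -3*I*I*sqrt(3) - 2 = -2 - 3*I*I*sqrt(3))
u(A(6))*(-3) + 6 = (-2 - 3*I*6*sqrt(3))*(-3) + 6 = (-2 - 18*I*sqrt(3))*(-3) + 6 = (6 + 54*I*sqrt(3)) + 6 = 12 + 54*I*sqrt(3)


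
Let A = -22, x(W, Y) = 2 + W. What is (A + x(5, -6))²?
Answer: 225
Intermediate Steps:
(A + x(5, -6))² = (-22 + (2 + 5))² = (-22 + 7)² = (-15)² = 225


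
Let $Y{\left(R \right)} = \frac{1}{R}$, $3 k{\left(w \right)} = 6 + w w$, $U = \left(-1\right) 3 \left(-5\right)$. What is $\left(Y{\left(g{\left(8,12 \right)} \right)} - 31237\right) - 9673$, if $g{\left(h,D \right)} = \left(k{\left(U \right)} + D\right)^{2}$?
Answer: $- \frac{324048109}{7921} \approx -40910.0$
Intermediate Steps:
$U = 15$ ($U = \left(-3\right) \left(-5\right) = 15$)
$k{\left(w \right)} = 2 + \frac{w^{2}}{3}$ ($k{\left(w \right)} = \frac{6 + w w}{3} = \frac{6 + w^{2}}{3} = 2 + \frac{w^{2}}{3}$)
$g{\left(h,D \right)} = \left(77 + D\right)^{2}$ ($g{\left(h,D \right)} = \left(\left(2 + \frac{15^{2}}{3}\right) + D\right)^{2} = \left(\left(2 + \frac{1}{3} \cdot 225\right) + D\right)^{2} = \left(\left(2 + 75\right) + D\right)^{2} = \left(77 + D\right)^{2}$)
$\left(Y{\left(g{\left(8,12 \right)} \right)} - 31237\right) - 9673 = \left(\frac{1}{\left(77 + 12\right)^{2}} - 31237\right) - 9673 = \left(\frac{1}{89^{2}} - 31237\right) - 9673 = \left(\frac{1}{7921} - 31237\right) - 9673 = - \frac{247428276}{7921} - 9673 = - \frac{324048109}{7921}$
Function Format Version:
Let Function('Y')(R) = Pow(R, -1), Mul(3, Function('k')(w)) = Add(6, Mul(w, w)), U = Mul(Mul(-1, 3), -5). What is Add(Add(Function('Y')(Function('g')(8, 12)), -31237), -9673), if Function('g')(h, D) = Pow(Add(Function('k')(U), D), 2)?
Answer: Rational(-324048109, 7921) ≈ -40910.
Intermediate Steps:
U = 15 (U = Mul(-3, -5) = 15)
Function('k')(w) = Add(2, Mul(Rational(1, 3), Pow(w, 2))) (Function('k')(w) = Mul(Rational(1, 3), Add(6, Mul(w, w))) = Mul(Rational(1, 3), Add(6, Pow(w, 2))) = Add(2, Mul(Rational(1, 3), Pow(w, 2))))
Function('g')(h, D) = Pow(Add(77, D), 2) (Function('g')(h, D) = Pow(Add(Add(2, Mul(Rational(1, 3), Pow(15, 2))), D), 2) = Pow(Add(Add(2, Mul(Rational(1, 3), 225)), D), 2) = Pow(Add(Add(2, 75), D), 2) = Pow(Add(77, D), 2))
Add(Add(Function('Y')(Function('g')(8, 12)), -31237), -9673) = Add(Add(Pow(Pow(Add(77, 12), 2), -1), -31237), -9673) = Add(Add(Pow(Pow(89, 2), -1), -31237), -9673) = Add(Add(Pow(7921, -1), -31237), -9673) = Add(Add(Rational(1, 7921), -31237), -9673) = Add(Rational(-247428276, 7921), -9673) = Rational(-324048109, 7921)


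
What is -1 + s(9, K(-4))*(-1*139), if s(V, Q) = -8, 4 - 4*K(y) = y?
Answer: 1111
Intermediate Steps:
K(y) = 1 - y/4
-1 + s(9, K(-4))*(-1*139) = -1 - (-8)*139 = -1 - 8*(-139) = -1 + 1112 = 1111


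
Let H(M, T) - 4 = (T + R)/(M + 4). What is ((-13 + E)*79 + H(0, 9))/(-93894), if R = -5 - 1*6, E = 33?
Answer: -3167/187788 ≈ -0.016865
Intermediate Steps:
R = -11 (R = -5 - 6 = -11)
H(M, T) = 4 + (-11 + T)/(4 + M) (H(M, T) = 4 + (T - 11)/(M + 4) = 4 + (-11 + T)/(4 + M))
((-13 + E)*79 + H(0, 9))/(-93894) = ((-13 + 33)*79 + (5 + 9 + 4*0)/(4 + 0))/(-93894) = (20*79 + (5 + 9 + 0)/4)*(-1/93894) = (1580 + (1/4)*14)*(-1/93894) = (1580 + 7/2)*(-1/93894) = (3167/2)*(-1/93894) = -3167/187788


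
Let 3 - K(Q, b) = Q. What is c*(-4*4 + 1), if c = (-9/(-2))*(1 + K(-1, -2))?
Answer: -675/2 ≈ -337.50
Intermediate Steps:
K(Q, b) = 3 - Q
c = 45/2 (c = (-9/(-2))*(1 + (3 - 1*(-1))) = (-9*(-1/2))*(1 + (3 + 1)) = 9*(1 + 4)/2 = (9/2)*5 = 45/2 ≈ 22.500)
c*(-4*4 + 1) = 45*(-4*4 + 1)/2 = 45*(-16 + 1)/2 = (45/2)*(-15) = -675/2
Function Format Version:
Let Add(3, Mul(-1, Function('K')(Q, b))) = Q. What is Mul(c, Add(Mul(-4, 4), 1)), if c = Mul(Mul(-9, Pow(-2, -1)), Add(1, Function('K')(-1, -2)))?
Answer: Rational(-675, 2) ≈ -337.50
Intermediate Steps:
Function('K')(Q, b) = Add(3, Mul(-1, Q))
c = Rational(45, 2) (c = Mul(Mul(-9, Pow(-2, -1)), Add(1, Add(3, Mul(-1, -1)))) = Mul(Mul(-9, Rational(-1, 2)), Add(1, Add(3, 1))) = Mul(Rational(9, 2), Add(1, 4)) = Mul(Rational(9, 2), 5) = Rational(45, 2) ≈ 22.500)
Mul(c, Add(Mul(-4, 4), 1)) = Mul(Rational(45, 2), Add(Mul(-4, 4), 1)) = Mul(Rational(45, 2), Add(-16, 1)) = Mul(Rational(45, 2), -15) = Rational(-675, 2)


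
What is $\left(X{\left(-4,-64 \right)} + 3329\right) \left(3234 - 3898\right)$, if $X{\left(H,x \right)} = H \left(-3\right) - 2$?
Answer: $-2217096$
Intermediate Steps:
$X{\left(H,x \right)} = -2 - 3 H$ ($X{\left(H,x \right)} = - 3 H - 2 = -2 - 3 H$)
$\left(X{\left(-4,-64 \right)} + 3329\right) \left(3234 - 3898\right) = \left(\left(-2 - -12\right) + 3329\right) \left(3234 - 3898\right) = \left(\left(-2 + 12\right) + 3329\right) \left(-664\right) = \left(10 + 3329\right) \left(-664\right) = 3339 \left(-664\right) = -2217096$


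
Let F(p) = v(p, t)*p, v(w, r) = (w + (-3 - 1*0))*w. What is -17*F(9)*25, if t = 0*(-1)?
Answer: -206550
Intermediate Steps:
t = 0
v(w, r) = w*(-3 + w) (v(w, r) = (w + (-3 + 0))*w = (w - 3)*w = (-3 + w)*w = w*(-3 + w))
F(p) = p**2*(-3 + p) (F(p) = (p*(-3 + p))*p = p**2*(-3 + p))
-17*F(9)*25 = -17*9**2*(-3 + 9)*25 = -1377*6*25 = -17*486*25 = -8262*25 = -206550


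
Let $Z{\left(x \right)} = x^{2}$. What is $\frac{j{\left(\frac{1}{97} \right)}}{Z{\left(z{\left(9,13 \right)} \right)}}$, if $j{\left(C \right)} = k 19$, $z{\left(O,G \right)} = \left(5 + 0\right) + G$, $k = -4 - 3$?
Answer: $- \frac{133}{324} \approx -0.41049$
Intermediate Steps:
$k = -7$
$z{\left(O,G \right)} = 5 + G$
$j{\left(C \right)} = -133$ ($j{\left(C \right)} = \left(-7\right) 19 = -133$)
$\frac{j{\left(\frac{1}{97} \right)}}{Z{\left(z{\left(9,13 \right)} \right)}} = - \frac{133}{\left(5 + 13\right)^{2}} = - \frac{133}{18^{2}} = - \frac{133}{324}$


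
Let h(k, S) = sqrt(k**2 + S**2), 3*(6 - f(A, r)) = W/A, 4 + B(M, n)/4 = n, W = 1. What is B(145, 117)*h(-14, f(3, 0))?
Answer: 452*sqrt(18685)/9 ≈ 6865.0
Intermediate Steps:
B(M, n) = -16 + 4*n
f(A, r) = 6 - 1/(3*A)
h(k, S) = sqrt(S**2 + k**2)
B(145, 117)*h(-14, f(3, 0)) = (-16 + 4*117)*sqrt((6 - 1/3/3)**2 + (-14)**2) = (-16 + 468)*sqrt((6 - 1/3*1/3)**2 + 196) = 452*sqrt((6 - 1/9)**2 + 196) = 452*sqrt((53/9)**2 + 196) = 452*sqrt(2809/81 + 196) = 452*sqrt(18685/81) = 452*(sqrt(18685)/9) = 452*sqrt(18685)/9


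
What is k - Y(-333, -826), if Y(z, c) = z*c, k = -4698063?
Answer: -4973121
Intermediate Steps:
Y(z, c) = c*z
k - Y(-333, -826) = -4698063 - (-826)*(-333) = -4698063 - 1*275058 = -4698063 - 275058 = -4973121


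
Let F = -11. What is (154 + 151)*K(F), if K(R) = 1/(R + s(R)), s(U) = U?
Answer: -305/22 ≈ -13.864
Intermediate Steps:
K(R) = 1/(2*R) (K(R) = 1/(R + R) = 1/(2*R))
(154 + 151)*K(F) = (154 + 151)*((½)/(-11)) = 305*((½)*(-1/11)) = 305*(-1/22) = -305/22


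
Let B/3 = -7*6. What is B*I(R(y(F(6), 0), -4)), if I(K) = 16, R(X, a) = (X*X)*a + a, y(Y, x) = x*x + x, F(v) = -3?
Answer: -2016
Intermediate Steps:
B = -126 (B = 3*(-7*6) = 3*(-42) = -126)
y(Y, x) = x + x² (y(Y, x) = x² + x = x + x²)
R(X, a) = a + a*X² (R(X, a) = X²*a + a = a*X² + a = a + a*X²)
B*I(R(y(F(6), 0), -4)) = -126*16 = -2016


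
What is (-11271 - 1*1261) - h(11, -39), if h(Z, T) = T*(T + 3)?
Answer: -13936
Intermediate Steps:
h(Z, T) = T*(3 + T)
(-11271 - 1*1261) - h(11, -39) = (-11271 - 1*1261) - (-39)*(3 - 39) = (-11271 - 1261) - (-39)*(-36) = -12532 - 1*1404 = -12532 - 1404 = -13936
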